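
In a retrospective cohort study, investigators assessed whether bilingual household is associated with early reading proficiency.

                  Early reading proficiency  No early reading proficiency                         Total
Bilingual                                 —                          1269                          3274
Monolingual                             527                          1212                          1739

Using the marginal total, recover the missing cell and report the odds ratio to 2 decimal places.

3.63

The missing cell is in the exposed row: 3274 − 1269 = 2005.
So a = 2005, b = 1269, c = 527, d = 1212.
OR = (a·d)/(b·c) = (2005 × 1212) / (1269 × 527) = 2430060 / 668763 = 3.63366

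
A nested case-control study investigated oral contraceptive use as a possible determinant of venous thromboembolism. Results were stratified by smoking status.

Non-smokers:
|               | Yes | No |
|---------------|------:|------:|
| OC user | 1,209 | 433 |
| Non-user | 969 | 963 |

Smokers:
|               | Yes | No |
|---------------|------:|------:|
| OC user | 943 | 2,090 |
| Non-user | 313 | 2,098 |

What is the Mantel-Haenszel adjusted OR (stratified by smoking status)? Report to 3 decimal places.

2.901

OR_MH = Σ(aᵢdᵢ/nᵢ) / Σ(bᵢcᵢ/nᵢ), where nᵢ is the stratum total.
Stratum 1 (Non-smokers): n = 3574; a·d/n = 1209·963/3574 = 325.7602; b·c/n = 433·969/3574 = 117.3970
Stratum 2 (Smokers): n = 5444; a·d/n = 943·2098/5444 = 363.4118; b·c/n = 2090·313/5444 = 120.1635
OR_MH = (325.7602 + 363.4118) / (117.3970 + 120.1635) = 689.1720 / 237.5605 = 2.90104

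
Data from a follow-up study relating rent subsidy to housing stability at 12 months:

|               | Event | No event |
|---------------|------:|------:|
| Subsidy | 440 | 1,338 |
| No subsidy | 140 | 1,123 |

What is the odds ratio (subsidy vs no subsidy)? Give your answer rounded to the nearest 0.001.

2.638

Cells: a = 440, b = 1338, c = 140, d = 1123.
OR = (a·d)/(b·c) = (440 × 1123) / (1338 × 140) = 494120 / 187320 = 2.63784
The odds of housing stability at 12 months are about 2.64 times as high in the subsidy group.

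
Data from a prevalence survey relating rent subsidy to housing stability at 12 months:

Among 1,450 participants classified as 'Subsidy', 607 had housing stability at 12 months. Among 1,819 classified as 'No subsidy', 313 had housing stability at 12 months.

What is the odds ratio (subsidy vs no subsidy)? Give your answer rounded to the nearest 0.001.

3.465

From the description: a = 607, b = 843, c = 313, d = 1506.
OR = (a·d)/(b·c) = (607 × 1506) / (843 × 313) = 914142 / 263859 = 3.46451
The odds of housing stability at 12 months are about 3.46 times as high in the subsidy group.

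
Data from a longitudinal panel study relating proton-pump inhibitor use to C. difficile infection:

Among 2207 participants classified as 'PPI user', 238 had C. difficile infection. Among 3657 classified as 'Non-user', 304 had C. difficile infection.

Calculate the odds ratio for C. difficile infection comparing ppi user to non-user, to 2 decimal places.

1.33

From the description: a = 238, b = 1969, c = 304, d = 3353.
OR = (a·d)/(b·c) = (238 × 3353) / (1969 × 304) = 798014 / 598576 = 1.33319
The odds of C. difficile infection are about 1.33 times as high in the ppi user group.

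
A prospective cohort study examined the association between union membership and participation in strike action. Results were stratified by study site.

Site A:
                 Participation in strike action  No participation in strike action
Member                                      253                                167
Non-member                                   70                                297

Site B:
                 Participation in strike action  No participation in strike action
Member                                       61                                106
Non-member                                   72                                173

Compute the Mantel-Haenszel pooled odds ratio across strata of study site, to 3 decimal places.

3.628

OR_MH = Σ(aᵢdᵢ/nᵢ) / Σ(bᵢcᵢ/nᵢ), where nᵢ is the stratum total.
Stratum 1 (Site A): n = 787; a·d/n = 253·297/787 = 95.4778; b·c/n = 167·70/787 = 14.8539
Stratum 2 (Site B): n = 412; a·d/n = 61·173/412 = 25.6141; b·c/n = 106·72/412 = 18.5243
OR_MH = (95.4778 + 25.6141) / (14.8539 + 18.5243) = 121.0918 / 33.3781 = 3.62788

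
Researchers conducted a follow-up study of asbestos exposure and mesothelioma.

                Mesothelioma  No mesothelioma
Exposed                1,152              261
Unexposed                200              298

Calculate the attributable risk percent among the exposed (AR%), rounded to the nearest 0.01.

Cells: a = 1152, b = 261, c = 200, d = 298.
Risk in exposed = 1152/1413 = 0.81529; risk in unexposed = 200/498 = 0.40161.
RR = 0.81529/0.40161 = 2.03006
AR% = (RR − 1)/RR × 100 = (2.03006 − 1)/2.03006 × 100 = 50.7405%

50.74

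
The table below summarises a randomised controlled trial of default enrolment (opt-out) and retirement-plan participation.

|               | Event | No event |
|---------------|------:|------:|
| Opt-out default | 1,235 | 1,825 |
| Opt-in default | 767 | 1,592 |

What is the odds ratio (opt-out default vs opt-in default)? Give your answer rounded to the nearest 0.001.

Cells: a = 1235, b = 1825, c = 767, d = 1592.
OR = (a·d)/(b·c) = (1235 × 1592) / (1825 × 767) = 1966120 / 1399775 = 1.40460
The odds of retirement-plan participation are about 1.40 times as high in the opt-out default group.

1.405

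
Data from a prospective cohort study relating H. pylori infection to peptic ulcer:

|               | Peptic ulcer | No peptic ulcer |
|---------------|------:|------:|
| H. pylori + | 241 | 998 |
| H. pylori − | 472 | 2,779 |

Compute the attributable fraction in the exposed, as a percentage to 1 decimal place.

Cells: a = 241, b = 998, c = 472, d = 2779.
Risk in exposed = 241/1239 = 0.19451; risk in unexposed = 472/3251 = 0.14519.
RR = 0.19451/0.14519 = 1.33974
AR% = (RR − 1)/RR × 100 = (1.33974 − 1)/1.33974 × 100 = 25.3587%

25.4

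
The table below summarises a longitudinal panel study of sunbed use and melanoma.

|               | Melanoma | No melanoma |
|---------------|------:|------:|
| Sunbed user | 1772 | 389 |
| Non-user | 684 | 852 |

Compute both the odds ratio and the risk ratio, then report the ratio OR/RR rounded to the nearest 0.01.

3.08

Cells: a = 1772, b = 389, c = 684, d = 852.
OR = (1772·852)/(389·684) = 1509744/266076 = 5.67411
Risk in exposed = 1772/2161 = 0.81999; risk in unexposed = 684/1536 = 0.44531; RR = 1.84138
OR/RR = 5.67411 / 1.84138 = 3.08144
The outcome is not rare, so the OR lies further from 1 than the RR.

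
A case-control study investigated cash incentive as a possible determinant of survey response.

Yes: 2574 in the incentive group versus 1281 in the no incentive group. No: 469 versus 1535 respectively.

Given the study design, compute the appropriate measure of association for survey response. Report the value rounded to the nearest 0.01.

6.58

From the description: a = 2574, b = 469, c = 1281, d = 1535.
This is a case-control study: participants were sampled on outcome status, so risks in the source population cannot be estimated directly — relative risk is not valid here. The odds ratio is the appropriate measure.
OR = (a·d)/(b·c) = (2574 × 1535) / (469 × 1281) = 3951090 / 600789 = 6.57650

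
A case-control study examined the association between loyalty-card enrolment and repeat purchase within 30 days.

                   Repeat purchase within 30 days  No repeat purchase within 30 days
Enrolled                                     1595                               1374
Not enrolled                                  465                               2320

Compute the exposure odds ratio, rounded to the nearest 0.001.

5.792

Cells: a = 1595, b = 1374, c = 465, d = 2320.
OR = (a·d)/(b·c) = (1595 × 2320) / (1374 × 465) = 3700400 / 638910 = 5.79174
The odds of repeat purchase within 30 days are about 5.79 times as high in the enrolled group.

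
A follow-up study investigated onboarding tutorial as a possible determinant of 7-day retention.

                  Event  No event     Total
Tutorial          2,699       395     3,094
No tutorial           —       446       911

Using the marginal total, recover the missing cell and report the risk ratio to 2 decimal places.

1.71

The missing cell is in the unexposed row: 911 − 446 = 465.
So a = 2699, b = 395, c = 465, d = 446.
RR = [a/(a+b)] / [c/(c+d)] = (2699/3094) / (465/911) = 0.87233/0.51043 = 1.70902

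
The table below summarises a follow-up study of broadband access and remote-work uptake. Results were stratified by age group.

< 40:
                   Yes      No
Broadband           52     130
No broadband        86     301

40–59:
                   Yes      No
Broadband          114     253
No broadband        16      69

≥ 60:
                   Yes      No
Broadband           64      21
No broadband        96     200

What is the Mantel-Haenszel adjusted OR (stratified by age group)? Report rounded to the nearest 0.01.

2.32

OR_MH = Σ(aᵢdᵢ/nᵢ) / Σ(bᵢcᵢ/nᵢ), where nᵢ is the stratum total.
Stratum 1 (< 40): n = 569; a·d/n = 52·301/569 = 27.5079; b·c/n = 130·86/569 = 19.6485
Stratum 2 (40–59): n = 452; a·d/n = 114·69/452 = 17.4027; b·c/n = 253·16/452 = 8.9558
Stratum 3 (≥ 60): n = 381; a·d/n = 64·200/381 = 33.5958; b·c/n = 21·96/381 = 5.2913
OR_MH = (27.5079 + 17.4027 + 33.5958) / (19.6485 + 8.9558 + 5.2913) = 78.5064 / 33.8956 = 2.31612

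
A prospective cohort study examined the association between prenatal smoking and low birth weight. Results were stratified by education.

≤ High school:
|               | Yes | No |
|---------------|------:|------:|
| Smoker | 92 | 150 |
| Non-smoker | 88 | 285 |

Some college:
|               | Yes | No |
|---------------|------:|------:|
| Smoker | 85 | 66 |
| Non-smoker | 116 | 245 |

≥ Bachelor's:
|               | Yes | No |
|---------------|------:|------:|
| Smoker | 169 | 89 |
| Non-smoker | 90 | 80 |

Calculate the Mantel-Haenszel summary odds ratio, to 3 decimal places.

OR_MH = Σ(aᵢdᵢ/nᵢ) / Σ(bᵢcᵢ/nᵢ), where nᵢ is the stratum total.
Stratum 1 (≤ High school): n = 615; a·d/n = 92·285/615 = 42.6341; b·c/n = 150·88/615 = 21.4634
Stratum 2 (Some college): n = 512; a·d/n = 85·245/512 = 40.6738; b·c/n = 66·116/512 = 14.9531
Stratum 3 (≥ Bachelor's): n = 428; a·d/n = 169·80/428 = 31.5888; b·c/n = 89·90/428 = 18.7150
OR_MH = (42.6341 + 40.6738 + 31.5888) / (21.4634 + 14.9531 + 18.7150) = 114.8968 / 55.1315 = 2.08405

2.084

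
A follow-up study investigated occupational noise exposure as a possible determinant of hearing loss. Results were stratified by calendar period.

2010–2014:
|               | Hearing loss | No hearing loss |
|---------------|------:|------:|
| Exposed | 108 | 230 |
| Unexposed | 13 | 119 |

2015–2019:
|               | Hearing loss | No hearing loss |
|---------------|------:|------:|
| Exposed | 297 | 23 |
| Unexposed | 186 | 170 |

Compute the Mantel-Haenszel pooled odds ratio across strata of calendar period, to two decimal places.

OR_MH = Σ(aᵢdᵢ/nᵢ) / Σ(bᵢcᵢ/nᵢ), where nᵢ is the stratum total.
Stratum 1 (2010–2014): n = 470; a·d/n = 108·119/470 = 27.3447; b·c/n = 230·13/470 = 6.3617
Stratum 2 (2015–2019): n = 676; a·d/n = 297·170/676 = 74.6893; b·c/n = 23·186/676 = 6.3284
OR_MH = (27.3447 + 74.6893) / (6.3617 + 6.3284) = 102.0340 / 12.6901 = 8.04044

8.04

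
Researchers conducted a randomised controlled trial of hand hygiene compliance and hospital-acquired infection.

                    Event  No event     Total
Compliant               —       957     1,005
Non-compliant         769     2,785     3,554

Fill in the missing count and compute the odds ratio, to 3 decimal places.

0.182

The missing cell is in the exposed row: 1005 − 957 = 48.
So a = 48, b = 957, c = 769, d = 2785.
OR = (a·d)/(b·c) = (48 × 2785) / (957 × 769) = 133680 / 735933 = 0.18165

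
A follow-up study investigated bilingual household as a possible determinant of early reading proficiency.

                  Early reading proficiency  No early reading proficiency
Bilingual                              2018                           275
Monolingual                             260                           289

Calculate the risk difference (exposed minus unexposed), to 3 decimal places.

0.406

Cells: a = 2018, b = 275, c = 260, d = 289.
Risk in exposed = 2018/2293 = 0.880070; risk in unexposed = 260/549 = 0.473588.
Risk difference = 0.880070 − 0.473588 = 0.406481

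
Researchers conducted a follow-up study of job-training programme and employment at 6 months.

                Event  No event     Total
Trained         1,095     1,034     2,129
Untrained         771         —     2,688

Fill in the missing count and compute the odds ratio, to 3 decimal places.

The missing cell is in the unexposed row: 2688 − 771 = 1917.
So a = 1095, b = 1034, c = 771, d = 1917.
OR = (a·d)/(b·c) = (1095 × 1917) / (1034 × 771) = 2099115 / 797214 = 2.63306

2.633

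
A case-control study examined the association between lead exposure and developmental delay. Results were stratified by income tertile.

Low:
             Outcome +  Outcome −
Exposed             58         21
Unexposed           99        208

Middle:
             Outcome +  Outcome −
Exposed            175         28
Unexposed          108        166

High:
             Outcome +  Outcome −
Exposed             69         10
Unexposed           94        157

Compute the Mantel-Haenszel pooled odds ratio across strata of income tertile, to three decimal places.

8.576

OR_MH = Σ(aᵢdᵢ/nᵢ) / Σ(bᵢcᵢ/nᵢ), where nᵢ is the stratum total.
Stratum 1 (Low): n = 386; a·d/n = 58·208/386 = 31.2539; b·c/n = 21·99/386 = 5.3860
Stratum 2 (Middle): n = 477; a·d/n = 175·166/477 = 60.9015; b·c/n = 28·108/477 = 6.3396
Stratum 3 (High): n = 330; a·d/n = 69·157/330 = 32.8273; b·c/n = 10·94/330 = 2.8485
OR_MH = (31.2539 + 60.9015 + 32.8273) / (5.3860 + 6.3396 + 2.8485) = 124.9826 / 14.5741 = 8.57566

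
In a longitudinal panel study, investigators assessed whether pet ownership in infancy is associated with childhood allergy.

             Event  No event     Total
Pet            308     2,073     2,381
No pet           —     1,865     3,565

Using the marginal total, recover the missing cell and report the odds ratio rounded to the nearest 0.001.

The missing cell is in the unexposed row: 3565 − 1865 = 1700.
So a = 308, b = 2073, c = 1700, d = 1865.
OR = (a·d)/(b·c) = (308 × 1865) / (2073 × 1700) = 574420 / 3524100 = 0.16300

0.163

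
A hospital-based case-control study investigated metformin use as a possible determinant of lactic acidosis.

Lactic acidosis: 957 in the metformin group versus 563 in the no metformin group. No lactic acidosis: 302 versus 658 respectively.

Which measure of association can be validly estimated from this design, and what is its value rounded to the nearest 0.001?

From the description: a = 957, b = 302, c = 563, d = 658.
This is a hospital-based case-control study: participants were sampled on outcome status, so risks in the source population cannot be estimated directly — relative risk is not valid here. The odds ratio is the appropriate measure.
OR = (a·d)/(b·c) = (957 × 658) / (302 × 563) = 629706 / 170026 = 3.70359

3.704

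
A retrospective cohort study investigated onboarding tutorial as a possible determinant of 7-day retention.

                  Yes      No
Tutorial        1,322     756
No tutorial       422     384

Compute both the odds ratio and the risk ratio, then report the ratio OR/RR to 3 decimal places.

1.310

Cells: a = 1322, b = 756, c = 422, d = 384.
OR = (1322·384)/(756·422) = 507648/319032 = 1.59121
Risk in exposed = 1322/2078 = 0.63619; risk in unexposed = 422/806 = 0.52357; RR = 1.21509
OR/RR = 1.59121 / 1.21509 = 1.30954
The outcome is not rare, so the OR lies further from 1 than the RR.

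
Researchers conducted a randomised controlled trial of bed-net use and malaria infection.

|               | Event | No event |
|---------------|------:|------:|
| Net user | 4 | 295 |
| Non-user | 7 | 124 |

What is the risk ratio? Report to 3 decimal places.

0.250

Cells: a = 4, b = 295, c = 7, d = 124.
Risk in exposed = 4/299 = 0.01338; risk in unexposed = 7/131 = 0.05344.
RR = 0.01338 / 0.05344 = 0.25036
The risk is 75% lower among the exposed than among the unexposed.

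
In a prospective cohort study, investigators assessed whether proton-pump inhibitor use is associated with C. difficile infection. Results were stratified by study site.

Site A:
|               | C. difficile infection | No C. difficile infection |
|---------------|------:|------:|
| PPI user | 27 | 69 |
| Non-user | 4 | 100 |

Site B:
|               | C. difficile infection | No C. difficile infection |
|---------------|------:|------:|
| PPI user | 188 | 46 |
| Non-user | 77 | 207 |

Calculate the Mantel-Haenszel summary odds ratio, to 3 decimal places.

10.785

OR_MH = Σ(aᵢdᵢ/nᵢ) / Σ(bᵢcᵢ/nᵢ), where nᵢ is the stratum total.
Stratum 1 (Site A): n = 200; a·d/n = 27·100/200 = 13.5000; b·c/n = 69·4/200 = 1.3800
Stratum 2 (Site B): n = 518; a·d/n = 188·207/518 = 75.1274; b·c/n = 46·77/518 = 6.8378
OR_MH = (13.5000 + 75.1274) / (1.3800 + 6.8378) = 88.6274 / 8.2178 = 10.78476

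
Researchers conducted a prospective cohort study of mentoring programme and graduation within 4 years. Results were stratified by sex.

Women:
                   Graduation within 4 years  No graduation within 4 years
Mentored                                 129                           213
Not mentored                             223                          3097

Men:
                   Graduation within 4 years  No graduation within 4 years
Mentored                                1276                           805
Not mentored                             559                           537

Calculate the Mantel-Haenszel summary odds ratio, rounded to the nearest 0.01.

2.10

OR_MH = Σ(aᵢdᵢ/nᵢ) / Σ(bᵢcᵢ/nᵢ), where nᵢ is the stratum total.
Stratum 1 (Women): n = 3662; a·d/n = 129·3097/3662 = 109.0969; b·c/n = 213·223/3662 = 12.9708
Stratum 2 (Men): n = 3177; a·d/n = 1276·537/3177 = 215.6789; b·c/n = 805·559/3177 = 141.6415
OR_MH = (109.0969 + 215.6789) / (12.9708 + 141.6415) = 324.7759 / 154.6123 = 2.10058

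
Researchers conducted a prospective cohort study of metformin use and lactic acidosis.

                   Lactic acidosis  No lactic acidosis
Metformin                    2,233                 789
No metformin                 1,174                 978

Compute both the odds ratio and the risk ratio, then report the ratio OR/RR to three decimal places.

Cells: a = 2233, b = 789, c = 1174, d = 978.
OR = (2233·978)/(789·1174) = 2183874/926286 = 2.35767
Risk in exposed = 2233/3022 = 0.73891; risk in unexposed = 1174/2152 = 0.54554; RR = 1.35447
OR/RR = 2.35767 / 1.35447 = 1.74066
The outcome is not rare, so the OR lies further from 1 than the RR.

1.741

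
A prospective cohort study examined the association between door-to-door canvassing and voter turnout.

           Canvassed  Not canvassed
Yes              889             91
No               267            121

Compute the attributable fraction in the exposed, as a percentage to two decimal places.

44.18

Reading the table with exposure as columns: a = 889 (Canvassed, case), b = 267 (Canvassed, non-case), c = 91 (Not canvassed, case), d = 121.
Risk in exposed = 889/1156 = 0.76903; risk in unexposed = 91/212 = 0.42925.
RR = 0.76903/0.42925 = 1.79159
AR% = (RR − 1)/RR × 100 = (1.79159 − 1)/1.79159 × 100 = 44.1836%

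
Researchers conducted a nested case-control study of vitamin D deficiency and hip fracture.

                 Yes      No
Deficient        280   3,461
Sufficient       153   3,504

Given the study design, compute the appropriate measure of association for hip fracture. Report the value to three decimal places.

1.853

Cells: a = 280, b = 3461, c = 153, d = 3504.
This is a nested case-control study: participants were sampled on outcome status, so risks in the source population cannot be estimated directly — relative risk is not valid here. The odds ratio is the appropriate measure.
OR = (a·d)/(b·c) = (280 × 3504) / (3461 × 153) = 981120 / 529533 = 1.85280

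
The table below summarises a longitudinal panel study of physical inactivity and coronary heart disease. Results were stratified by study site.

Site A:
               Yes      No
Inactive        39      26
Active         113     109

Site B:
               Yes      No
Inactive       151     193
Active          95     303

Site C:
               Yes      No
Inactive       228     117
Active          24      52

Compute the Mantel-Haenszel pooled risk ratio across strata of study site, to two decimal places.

1.71

RR_MH = Σ(aᵢ·n₀ᵢ/nᵢ) / Σ(cᵢ·n₁ᵢ/nᵢ), with n₁ᵢ = aᵢ+bᵢ (exposed), n₀ᵢ = cᵢ+dᵢ (unexposed), nᵢ = n₁ᵢ+n₀ᵢ.
Stratum 1 (Site A): n₁ = 65, n₀ = 222, n = 287; a·n₀/n = 39·222/287 = 30.1672; c·n₁/n = 113·65/287 = 25.5923
Stratum 2 (Site B): n₁ = 344, n₀ = 398, n = 742; a·n₀/n = 151·398/742 = 80.9946; c·n₁/n = 95·344/742 = 44.0431
Stratum 3 (Site C): n₁ = 345, n₀ = 76, n = 421; a·n₀/n = 228·76/421 = 41.1591; c·n₁/n = 24·345/421 = 19.6675
RR_MH = (30.1672 + 80.9946 + 41.1591) / (25.5923 + 44.0431 + 19.6675) = 152.3210 / 89.3029 = 1.70567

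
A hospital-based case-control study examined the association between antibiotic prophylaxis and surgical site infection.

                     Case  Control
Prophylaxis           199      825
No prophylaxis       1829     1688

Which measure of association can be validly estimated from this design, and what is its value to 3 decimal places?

Cells: a = 199, b = 825, c = 1829, d = 1688.
This is a hospital-based case-control study: participants were sampled on outcome status, so risks in the source population cannot be estimated directly — relative risk is not valid here. The odds ratio is the appropriate measure.
OR = (a·d)/(b·c) = (199 × 1688) / (825 × 1829) = 335912 / 1508925 = 0.22262

0.223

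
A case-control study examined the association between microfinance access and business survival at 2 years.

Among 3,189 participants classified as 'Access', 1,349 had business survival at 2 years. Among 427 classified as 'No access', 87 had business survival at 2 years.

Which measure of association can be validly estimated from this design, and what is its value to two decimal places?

From the description: a = 1349, b = 1840, c = 87, d = 340.
This is a case-control study: participants were sampled on outcome status, so risks in the source population cannot be estimated directly — relative risk is not valid here. The odds ratio is the appropriate measure.
OR = (a·d)/(b·c) = (1349 × 340) / (1840 × 87) = 458660 / 160080 = 2.86519

2.87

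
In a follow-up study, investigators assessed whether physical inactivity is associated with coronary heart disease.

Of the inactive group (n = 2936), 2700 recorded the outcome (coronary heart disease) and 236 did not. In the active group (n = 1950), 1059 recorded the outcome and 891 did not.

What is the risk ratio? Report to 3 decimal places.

1.693

From the description: a = 2700, b = 236, c = 1059, d = 891.
Risk in exposed = 2700/2936 = 0.91962; risk in unexposed = 1059/1950 = 0.54308.
RR = 0.91962 / 0.54308 = 1.69335
The risk among the exposed is 1.69 times that among the unexposed.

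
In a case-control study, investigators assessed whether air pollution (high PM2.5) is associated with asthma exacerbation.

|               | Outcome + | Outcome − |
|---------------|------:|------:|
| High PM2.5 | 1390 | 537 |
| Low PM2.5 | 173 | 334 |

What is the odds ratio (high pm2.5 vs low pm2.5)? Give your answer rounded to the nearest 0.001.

Cells: a = 1390, b = 537, c = 173, d = 334.
OR = (a·d)/(b·c) = (1390 × 334) / (537 × 173) = 464260 / 92901 = 4.99736
The odds of asthma exacerbation are about 5.00 times as high in the high pm2.5 group.

4.997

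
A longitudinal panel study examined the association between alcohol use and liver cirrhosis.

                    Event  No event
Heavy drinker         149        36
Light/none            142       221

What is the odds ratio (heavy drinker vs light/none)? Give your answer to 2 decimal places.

6.44

Cells: a = 149, b = 36, c = 142, d = 221.
OR = (a·d)/(b·c) = (149 × 221) / (36 × 142) = 32929 / 5112 = 6.44151
The odds of liver cirrhosis are about 6.44 times as high in the heavy drinker group.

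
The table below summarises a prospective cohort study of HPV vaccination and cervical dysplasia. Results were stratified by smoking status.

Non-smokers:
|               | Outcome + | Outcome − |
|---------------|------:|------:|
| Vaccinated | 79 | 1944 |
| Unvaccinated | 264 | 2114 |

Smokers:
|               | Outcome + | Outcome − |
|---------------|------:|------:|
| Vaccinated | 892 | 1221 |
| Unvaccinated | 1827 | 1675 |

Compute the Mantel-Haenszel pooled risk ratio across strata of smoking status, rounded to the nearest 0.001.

RR_MH = Σ(aᵢ·n₀ᵢ/nᵢ) / Σ(cᵢ·n₁ᵢ/nᵢ), with n₁ᵢ = aᵢ+bᵢ (exposed), n₀ᵢ = cᵢ+dᵢ (unexposed), nᵢ = n₁ᵢ+n₀ᵢ.
Stratum 1 (Non-smokers): n₁ = 2023, n₀ = 2378, n = 4401; a·n₀/n = 79·2378/4401 = 42.6862; c·n₁/n = 264·2023/4401 = 121.3524
Stratum 2 (Smokers): n₁ = 2113, n₀ = 3502, n = 5615; a·n₀/n = 892·3502/5615 = 556.3284; c·n₁/n = 1827·2113/5615 = 687.5247
RR_MH = (42.6862 + 556.3284) / (121.3524 + 687.5247) = 599.0146 / 808.8771 = 0.74055

0.741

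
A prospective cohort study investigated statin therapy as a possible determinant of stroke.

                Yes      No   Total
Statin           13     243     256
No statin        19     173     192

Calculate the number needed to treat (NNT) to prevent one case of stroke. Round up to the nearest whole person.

21

Risk in treated group = 13/256 = 0.05078; risk in control = 19/192 = 0.09896.
Absolute risk reduction = 0.09896 − 0.05078 = 0.04818
NNT = 1 / ARR = 1 / 0.04818 = 20.757 → round up → 21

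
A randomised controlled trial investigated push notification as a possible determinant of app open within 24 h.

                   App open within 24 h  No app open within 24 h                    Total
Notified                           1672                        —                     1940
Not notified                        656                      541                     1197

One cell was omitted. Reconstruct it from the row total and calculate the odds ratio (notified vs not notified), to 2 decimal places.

The missing cell is in the exposed row: 1940 − 1672 = 268.
So a = 1672, b = 268, c = 656, d = 541.
OR = (a·d)/(b·c) = (1672 × 541) / (268 × 656) = 904552 / 175808 = 5.14511

5.15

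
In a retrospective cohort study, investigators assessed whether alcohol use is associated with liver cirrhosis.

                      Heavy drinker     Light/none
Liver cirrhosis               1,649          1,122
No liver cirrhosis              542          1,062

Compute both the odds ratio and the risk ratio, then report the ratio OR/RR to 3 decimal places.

Reading the table with exposure as columns: a = 1649 (Heavy drinker, case), b = 542 (Heavy drinker, non-case), c = 1122 (Light/none, case), d = 1062.
OR = (1649·1062)/(542·1122) = 1751238/608124 = 2.87974
Risk in exposed = 1649/2191 = 0.75262; risk in unexposed = 1122/2184 = 0.51374; RR = 1.46500
OR/RR = 2.87974 / 1.46500 = 1.96569
The outcome is not rare, so the OR lies further from 1 than the RR.

1.966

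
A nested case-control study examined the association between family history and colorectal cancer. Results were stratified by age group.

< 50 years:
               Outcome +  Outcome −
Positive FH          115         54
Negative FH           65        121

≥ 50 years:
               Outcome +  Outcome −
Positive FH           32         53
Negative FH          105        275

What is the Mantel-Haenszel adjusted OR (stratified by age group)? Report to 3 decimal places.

OR_MH = Σ(aᵢdᵢ/nᵢ) / Σ(bᵢcᵢ/nᵢ), where nᵢ is the stratum total.
Stratum 1 (< 50 years): n = 355; a·d/n = 115·121/355 = 39.1972; b·c/n = 54·65/355 = 9.8873
Stratum 2 (≥ 50 years): n = 465; a·d/n = 32·275/465 = 18.9247; b·c/n = 53·105/465 = 11.9677
OR_MH = (39.1972 + 18.9247) / (9.8873 + 11.9677) = 58.1219 / 21.8551 = 2.65943

2.659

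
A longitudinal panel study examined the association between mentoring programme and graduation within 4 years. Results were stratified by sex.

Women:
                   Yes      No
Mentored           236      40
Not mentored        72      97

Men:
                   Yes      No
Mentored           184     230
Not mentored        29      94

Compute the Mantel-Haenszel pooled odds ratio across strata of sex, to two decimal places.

4.43

OR_MH = Σ(aᵢdᵢ/nᵢ) / Σ(bᵢcᵢ/nᵢ), where nᵢ is the stratum total.
Stratum 1 (Women): n = 445; a·d/n = 236·97/445 = 51.4427; b·c/n = 40·72/445 = 6.4719
Stratum 2 (Men): n = 537; a·d/n = 184·94/537 = 32.2086; b·c/n = 230·29/537 = 12.4209
OR_MH = (51.4427 + 32.2086) / (6.4719 + 12.4209) = 83.6513 / 18.8928 = 4.42769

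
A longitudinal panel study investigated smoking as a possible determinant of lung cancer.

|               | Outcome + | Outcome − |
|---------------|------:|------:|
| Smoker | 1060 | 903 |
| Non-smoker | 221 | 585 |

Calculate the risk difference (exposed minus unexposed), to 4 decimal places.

0.2658

Cells: a = 1060, b = 903, c = 221, d = 585.
Risk in exposed = 1060/1963 = 0.539990; risk in unexposed = 221/806 = 0.274194.
Risk difference = 0.539990 − 0.274194 = 0.265796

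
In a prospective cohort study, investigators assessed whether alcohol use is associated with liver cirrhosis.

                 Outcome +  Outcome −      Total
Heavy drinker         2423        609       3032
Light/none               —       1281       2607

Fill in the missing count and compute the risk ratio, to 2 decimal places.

The missing cell is in the unexposed row: 2607 − 1281 = 1326.
So a = 2423, b = 609, c = 1326, d = 1281.
RR = [a/(a+b)] / [c/(c+d)] = (2423/3032) / (1326/2607) = 0.79914/0.50863 = 1.57116

1.57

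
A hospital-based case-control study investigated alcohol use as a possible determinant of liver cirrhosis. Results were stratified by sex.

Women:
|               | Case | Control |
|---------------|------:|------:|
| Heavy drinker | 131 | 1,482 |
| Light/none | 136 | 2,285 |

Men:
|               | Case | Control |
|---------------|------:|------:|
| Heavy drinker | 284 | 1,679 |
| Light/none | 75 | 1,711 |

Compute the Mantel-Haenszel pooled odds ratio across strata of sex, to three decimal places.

2.439

OR_MH = Σ(aᵢdᵢ/nᵢ) / Σ(bᵢcᵢ/nᵢ), where nᵢ is the stratum total.
Stratum 1 (Women): n = 4034; a·d/n = 131·2285/4034 = 74.2030; b·c/n = 1482·136/4034 = 49.9633
Stratum 2 (Men): n = 3749; a·d/n = 284·1711/3749 = 129.6143; b·c/n = 1679·75/3749 = 33.5890
OR_MH = (74.2030 + 129.6143) / (49.9633 + 33.5890) = 203.8173 / 83.5523 = 2.43940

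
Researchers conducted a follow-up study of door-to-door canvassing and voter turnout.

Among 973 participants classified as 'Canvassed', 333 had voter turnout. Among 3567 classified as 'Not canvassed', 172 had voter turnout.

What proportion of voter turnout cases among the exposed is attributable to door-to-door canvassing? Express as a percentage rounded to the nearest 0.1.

85.9

From the description: a = 333, b = 640, c = 172, d = 3395.
Risk in exposed = 333/973 = 0.34224; risk in unexposed = 172/3567 = 0.04822.
RR = 0.34224/0.04822 = 7.09751
AR% = (RR − 1)/RR × 100 = (7.09751 − 1)/7.09751 × 100 = 85.9106%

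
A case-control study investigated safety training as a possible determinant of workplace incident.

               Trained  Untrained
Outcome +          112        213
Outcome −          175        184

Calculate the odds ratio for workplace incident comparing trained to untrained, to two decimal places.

Reading the table with exposure as columns: a = 112 (Trained, case), b = 175 (Trained, non-case), c = 213 (Untrained, case), d = 184.
OR = (a·d)/(b·c) = (112 × 184) / (175 × 213) = 20608 / 37275 = 0.55286
Exposure is associated with lower odds of workplace incident (OR = 0.55 < 1).

0.55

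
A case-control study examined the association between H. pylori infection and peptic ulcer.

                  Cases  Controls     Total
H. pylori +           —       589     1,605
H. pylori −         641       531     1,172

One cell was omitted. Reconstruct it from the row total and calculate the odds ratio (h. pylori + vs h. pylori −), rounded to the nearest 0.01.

1.43

The missing cell is in the exposed row: 1605 − 589 = 1016.
So a = 1016, b = 589, c = 641, d = 531.
OR = (a·d)/(b·c) = (1016 × 531) / (589 × 641) = 539496 / 377549 = 1.42894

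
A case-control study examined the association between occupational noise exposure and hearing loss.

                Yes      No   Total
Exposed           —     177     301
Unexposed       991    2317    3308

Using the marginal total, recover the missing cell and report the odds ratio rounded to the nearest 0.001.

The missing cell is in the exposed row: 301 − 177 = 124.
So a = 124, b = 177, c = 991, d = 2317.
OR = (a·d)/(b·c) = (124 × 2317) / (177 × 991) = 287308 / 175407 = 1.63795

1.638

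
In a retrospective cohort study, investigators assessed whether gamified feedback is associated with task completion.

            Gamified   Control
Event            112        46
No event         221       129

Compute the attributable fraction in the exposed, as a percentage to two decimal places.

Reading the table with exposure as columns: a = 112 (Gamified, case), b = 221 (Gamified, non-case), c = 46 (Control, case), d = 129.
Risk in exposed = 112/333 = 0.33634; risk in unexposed = 46/175 = 0.26286.
RR = 0.33634/0.26286 = 1.27954
AR% = (RR − 1)/RR × 100 = (1.27954 − 1)/1.27954 × 100 = 21.8469%

21.85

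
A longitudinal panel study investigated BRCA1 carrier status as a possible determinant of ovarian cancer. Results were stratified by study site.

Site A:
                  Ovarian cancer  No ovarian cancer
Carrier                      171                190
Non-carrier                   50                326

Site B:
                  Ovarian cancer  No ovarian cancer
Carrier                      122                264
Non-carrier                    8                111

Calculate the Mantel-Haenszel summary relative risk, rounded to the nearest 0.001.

RR_MH = Σ(aᵢ·n₀ᵢ/nᵢ) / Σ(cᵢ·n₁ᵢ/nᵢ), with n₁ᵢ = aᵢ+bᵢ (exposed), n₀ᵢ = cᵢ+dᵢ (unexposed), nᵢ = n₁ᵢ+n₀ᵢ.
Stratum 1 (Site A): n₁ = 361, n₀ = 376, n = 737; a·n₀/n = 171·376/737 = 87.2402; c·n₁/n = 50·361/737 = 24.4912
Stratum 2 (Site B): n₁ = 386, n₀ = 119, n = 505; a·n₀/n = 122·119/505 = 28.7485; c·n₁/n = 8·386/505 = 6.1149
RR_MH = (87.2402 + 28.7485) / (24.4912 + 6.1149) = 115.9887 / 30.6060 = 3.78973

3.790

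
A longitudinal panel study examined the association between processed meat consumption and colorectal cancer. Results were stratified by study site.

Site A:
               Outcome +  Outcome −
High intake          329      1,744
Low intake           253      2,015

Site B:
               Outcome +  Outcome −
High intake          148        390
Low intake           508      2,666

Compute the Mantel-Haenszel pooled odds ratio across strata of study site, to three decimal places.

1.671

OR_MH = Σ(aᵢdᵢ/nᵢ) / Σ(bᵢcᵢ/nᵢ), where nᵢ is the stratum total.
Stratum 1 (Site A): n = 4341; a·d/n = 329·2015/4341 = 152.7148; b·c/n = 1744·253/4341 = 101.6429
Stratum 2 (Site B): n = 3712; a·d/n = 148·2666/3712 = 106.2953; b·c/n = 390·508/3712 = 53.3728
OR_MH = (152.7148 + 106.2953) / (101.6429 + 53.3728) = 259.0101 / 155.0158 = 1.67086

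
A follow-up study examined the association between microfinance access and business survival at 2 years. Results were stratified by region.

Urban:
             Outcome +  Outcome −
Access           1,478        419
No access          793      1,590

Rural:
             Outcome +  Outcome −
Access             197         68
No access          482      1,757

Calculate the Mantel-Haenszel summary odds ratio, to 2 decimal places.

OR_MH = Σ(aᵢdᵢ/nᵢ) / Σ(bᵢcᵢ/nᵢ), where nᵢ is the stratum total.
Stratum 1 (Urban): n = 4280; a·d/n = 1478·1590/4280 = 549.0701; b·c/n = 419·793/4280 = 77.6325
Stratum 2 (Rural): n = 2504; a·d/n = 197·1757/2504 = 138.2304; b·c/n = 68·482/2504 = 13.0895
OR_MH = (549.0701 + 138.2304) / (77.6325 + 13.0895) = 687.3005 / 90.7219 = 7.57590

7.58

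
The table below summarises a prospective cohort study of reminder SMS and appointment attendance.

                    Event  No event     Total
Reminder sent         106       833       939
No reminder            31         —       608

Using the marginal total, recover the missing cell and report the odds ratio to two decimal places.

2.37

The missing cell is in the unexposed row: 608 − 31 = 577.
So a = 106, b = 833, c = 31, d = 577.
OR = (a·d)/(b·c) = (106 × 577) / (833 × 31) = 61162 / 25823 = 2.36851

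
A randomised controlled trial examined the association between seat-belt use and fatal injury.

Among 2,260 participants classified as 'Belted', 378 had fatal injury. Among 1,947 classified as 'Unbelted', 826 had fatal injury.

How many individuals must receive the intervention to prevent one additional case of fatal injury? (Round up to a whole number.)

Risk in treated group = 378/2260 = 0.16726; risk in control = 826/1947 = 0.42424.
Absolute risk reduction = 0.42424 − 0.16726 = 0.25699
NNT = 1 / ARR = 1 / 0.25699 = 3.891 → round up → 4

4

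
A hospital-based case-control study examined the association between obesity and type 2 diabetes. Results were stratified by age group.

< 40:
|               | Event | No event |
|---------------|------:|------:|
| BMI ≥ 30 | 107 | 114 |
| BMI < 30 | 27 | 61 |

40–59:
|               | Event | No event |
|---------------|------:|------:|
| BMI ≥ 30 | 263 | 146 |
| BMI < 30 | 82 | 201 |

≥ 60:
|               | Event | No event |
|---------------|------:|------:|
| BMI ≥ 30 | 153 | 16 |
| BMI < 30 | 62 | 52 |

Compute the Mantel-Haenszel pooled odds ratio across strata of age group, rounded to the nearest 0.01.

4.08

OR_MH = Σ(aᵢdᵢ/nᵢ) / Σ(bᵢcᵢ/nᵢ), where nᵢ is the stratum total.
Stratum 1 (< 40): n = 309; a·d/n = 107·61/309 = 21.1230; b·c/n = 114·27/309 = 9.9612
Stratum 2 (40–59): n = 692; a·d/n = 263·201/692 = 76.3916; b·c/n = 146·82/692 = 17.3006
Stratum 3 (≥ 60): n = 283; a·d/n = 153·52/283 = 28.1131; b·c/n = 16·62/283 = 3.5053
OR_MH = (21.1230 + 76.3916 + 28.1131) / (9.9612 + 17.3006 + 3.5053) = 125.6277 / 30.7670 = 4.08319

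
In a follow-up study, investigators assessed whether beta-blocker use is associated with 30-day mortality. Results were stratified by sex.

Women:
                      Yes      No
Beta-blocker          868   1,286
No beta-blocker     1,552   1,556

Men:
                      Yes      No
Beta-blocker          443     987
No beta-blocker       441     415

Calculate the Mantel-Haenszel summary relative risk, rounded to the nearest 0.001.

RR_MH = Σ(aᵢ·n₀ᵢ/nᵢ) / Σ(cᵢ·n₁ᵢ/nᵢ), with n₁ᵢ = aᵢ+bᵢ (exposed), n₀ᵢ = cᵢ+dᵢ (unexposed), nᵢ = n₁ᵢ+n₀ᵢ.
Stratum 1 (Women): n₁ = 2154, n₀ = 3108, n = 5262; a·n₀/n = 868·3108/5262 = 512.6842; c·n₁/n = 1552·2154/5262 = 635.3113
Stratum 2 (Men): n₁ = 1430, n₀ = 856, n = 2286; a·n₀/n = 443·856/2286 = 165.8828; c·n₁/n = 441·1430/2286 = 275.8661
RR_MH = (512.6842 + 165.8828) / (635.3113 + 275.8661) = 678.5669 / 911.1774 = 0.74471

0.745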